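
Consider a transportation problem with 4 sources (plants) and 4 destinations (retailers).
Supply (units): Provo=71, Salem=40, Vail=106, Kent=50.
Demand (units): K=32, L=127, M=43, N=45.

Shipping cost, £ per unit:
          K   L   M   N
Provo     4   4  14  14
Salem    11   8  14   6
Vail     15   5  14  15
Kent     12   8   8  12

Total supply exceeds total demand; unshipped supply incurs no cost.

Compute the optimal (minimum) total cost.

1368

A cheapest plan:
  Provo to K: 32 × £4 = £128
  Provo to L: 39 × £4 = £156
  Salem to N: 40 × £6 = £240
  Vail to L: 88 × £5 = £440
  Kent to M: 43 × £8 = £344
  Kent to N: 5 × £12 = £60
Total = 128 + 156 + 240 + 440 + 344 + 60 = £1368.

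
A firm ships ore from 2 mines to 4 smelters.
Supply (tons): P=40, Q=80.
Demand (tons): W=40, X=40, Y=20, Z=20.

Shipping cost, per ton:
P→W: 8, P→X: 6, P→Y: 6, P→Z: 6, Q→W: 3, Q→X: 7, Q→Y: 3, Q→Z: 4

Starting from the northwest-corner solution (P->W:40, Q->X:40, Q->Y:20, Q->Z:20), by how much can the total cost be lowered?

Current plan cost = 40·8 + 40·7 + 20·3 + 20·4 = 740.
Optimal plan:
  P->X: 40 × 6 = 240
  Q->W: 40 × 3 = 120
  Q->Y: 20 × 3 = 60
  Q->Z: 20 × 4 = 80
Optimal cost = 500.
Saving = 740 − 500 = 240.

240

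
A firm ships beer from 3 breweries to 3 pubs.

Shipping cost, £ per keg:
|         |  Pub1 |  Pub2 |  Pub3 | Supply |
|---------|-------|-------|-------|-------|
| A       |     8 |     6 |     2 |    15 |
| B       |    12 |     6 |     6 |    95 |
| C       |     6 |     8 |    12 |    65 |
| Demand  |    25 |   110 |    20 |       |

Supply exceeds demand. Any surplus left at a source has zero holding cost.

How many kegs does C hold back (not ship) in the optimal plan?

Minimum-cost shipments:
  A to Pub3: 15 × £2 = £30
  B to Pub2: 90 × £6 = £540
  B to Pub3: 5 × £6 = £30
  C to Pub1: 25 × £6 = £150
  C to Pub2: 20 × £8 = £160
Total cost = £910.
C ships 45 of its 65, leaving 20.

20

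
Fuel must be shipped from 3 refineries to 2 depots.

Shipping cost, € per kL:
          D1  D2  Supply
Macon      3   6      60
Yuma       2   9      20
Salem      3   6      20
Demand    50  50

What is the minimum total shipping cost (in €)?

A cheapest plan:
  Macon–D1: 10 × €3 = €30
  Macon–D2: 50 × €6 = €300
  Yuma–D1: 20 × €2 = €40
  Salem–D1: 20 × €3 = €60
Total = 30 + 300 + 40 + 60 = €430.
(Supply check: Macon ships 60; Yuma ships 20; Salem ships 20.)

430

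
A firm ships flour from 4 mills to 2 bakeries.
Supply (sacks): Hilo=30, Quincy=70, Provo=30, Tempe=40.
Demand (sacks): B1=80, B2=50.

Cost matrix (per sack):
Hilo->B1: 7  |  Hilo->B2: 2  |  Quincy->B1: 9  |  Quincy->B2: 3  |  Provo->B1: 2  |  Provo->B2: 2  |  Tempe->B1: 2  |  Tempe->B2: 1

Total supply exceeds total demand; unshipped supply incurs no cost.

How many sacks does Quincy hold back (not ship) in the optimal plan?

40

An optimal plan:
  Hilo->B1: 10 sacks
  Hilo->B2: 20 sacks
  Quincy->B2: 30 sacks
  Provo->B1: 30 sacks
  Tempe->B1: 40 sacks
Total cost = 340.
Quincy ships 30 of its 70, leaving 40.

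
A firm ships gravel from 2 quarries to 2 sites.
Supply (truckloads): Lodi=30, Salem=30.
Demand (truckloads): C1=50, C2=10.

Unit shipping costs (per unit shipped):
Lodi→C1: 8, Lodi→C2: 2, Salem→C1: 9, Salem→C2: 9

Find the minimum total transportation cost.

A cheapest plan:
  Lodi–C1: 20 × 8 = 160
  Lodi–C2: 10 × 2 = 20
  Salem–C1: 30 × 9 = 270
Total = 160 + 20 + 270 = 450.
(Supply check: Lodi ships 30; Salem ships 30.)

450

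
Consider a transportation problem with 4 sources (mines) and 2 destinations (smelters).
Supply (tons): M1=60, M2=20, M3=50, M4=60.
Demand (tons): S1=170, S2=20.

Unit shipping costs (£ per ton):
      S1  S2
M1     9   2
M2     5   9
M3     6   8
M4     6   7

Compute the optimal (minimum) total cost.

1160

One minimum-cost allocation:
  M1 to S1: 40 × £9 = £360
  M1 to S2: 20 × £2 = £40
  M2 to S1: 20 × £5 = £100
  M3 to S1: 50 × £6 = £300
  M4 to S1: 60 × £6 = £360
Total = 360 + 40 + 100 + 300 + 360 = £1160.
(Supply check: M1 ships 60; M2 ships 20; M3 ships 50; M4 ships 60.)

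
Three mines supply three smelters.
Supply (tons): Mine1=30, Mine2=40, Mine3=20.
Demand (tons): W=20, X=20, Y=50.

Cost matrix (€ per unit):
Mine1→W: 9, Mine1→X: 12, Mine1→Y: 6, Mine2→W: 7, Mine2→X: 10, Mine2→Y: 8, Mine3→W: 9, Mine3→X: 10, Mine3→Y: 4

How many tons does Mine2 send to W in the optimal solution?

Optimal shipments:
  Mine1→Y: 30 × €6 = €180
  Mine2→W: 20 × €7 = €140
  Mine2→X: 20 × €10 = €200
  Mine3→Y: 20 × €4 = €80
Total cost = €600.
So Mine2→W carries 20 tons.

20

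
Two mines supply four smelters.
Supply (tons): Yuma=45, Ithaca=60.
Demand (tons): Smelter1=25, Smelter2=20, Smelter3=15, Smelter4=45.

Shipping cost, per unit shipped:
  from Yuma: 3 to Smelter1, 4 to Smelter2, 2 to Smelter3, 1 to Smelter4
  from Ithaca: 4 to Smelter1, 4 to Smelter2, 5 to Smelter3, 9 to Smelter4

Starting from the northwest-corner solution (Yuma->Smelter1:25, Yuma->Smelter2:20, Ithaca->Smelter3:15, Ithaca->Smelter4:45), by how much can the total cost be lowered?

Current plan cost = 25·3 + 20·4 + 15·5 + 45·9 = 635.
Optimal plan:
  Yuma–Smelter4: 45 × 1 = 45
  Ithaca–Smelter1: 25 × 4 = 100
  Ithaca–Smelter2: 20 × 4 = 80
  Ithaca–Smelter3: 15 × 5 = 75
Optimal cost = 300.
Saving = 635 − 300 = 335.

335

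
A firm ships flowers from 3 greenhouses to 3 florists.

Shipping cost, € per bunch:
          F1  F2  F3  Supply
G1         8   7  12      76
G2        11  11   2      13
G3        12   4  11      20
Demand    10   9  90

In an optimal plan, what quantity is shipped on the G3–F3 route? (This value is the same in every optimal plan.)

The minimum-cost plan:
  G1->F1: 10 × €8 = €80
  G1->F3: 66 × €12 = €792
  G2->F3: 13 × €2 = €26
  G3->F2: 9 × €4 = €36
  G3->F3: 11 × €11 = €121
Total cost = €1055.
So G3→F3 carries 11 bunches.

11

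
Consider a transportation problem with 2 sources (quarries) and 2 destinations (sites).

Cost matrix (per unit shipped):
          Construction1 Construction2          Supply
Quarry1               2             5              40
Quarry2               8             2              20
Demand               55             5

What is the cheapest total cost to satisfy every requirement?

210

One minimum-cost allocation:
  Quarry1->Construction1: 40 × 2 = 80
  Quarry2->Construction1: 15 × 8 = 120
  Quarry2->Construction2: 5 × 2 = 10
Total = 80 + 120 + 10 = 210.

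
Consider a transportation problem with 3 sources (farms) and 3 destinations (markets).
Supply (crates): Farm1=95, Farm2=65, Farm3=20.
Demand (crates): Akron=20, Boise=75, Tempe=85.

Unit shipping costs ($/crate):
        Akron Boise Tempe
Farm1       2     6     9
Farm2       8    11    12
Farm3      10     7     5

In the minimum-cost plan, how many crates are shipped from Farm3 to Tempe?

20

Optimal shipments:
  Farm1 to Akron: 20 crates
  Farm1 to Boise: 75 crates
  Farm2 to Tempe: 65 crates
  Farm3 to Tempe: 20 crates
Total cost = $1370.
So Farm3→Tempe carries 20 crates.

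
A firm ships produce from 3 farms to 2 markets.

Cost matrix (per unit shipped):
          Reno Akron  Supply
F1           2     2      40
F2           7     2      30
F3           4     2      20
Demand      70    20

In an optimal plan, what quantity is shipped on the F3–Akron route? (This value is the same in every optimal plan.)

Optimal shipments:
  F1→Reno: 40 × 2 = 80
  F2→Reno: 10 × 7 = 70
  F2→Akron: 20 × 2 = 40
  F3→Reno: 20 × 4 = 80
Total cost = 270.
The route F3→Akron is not used.

0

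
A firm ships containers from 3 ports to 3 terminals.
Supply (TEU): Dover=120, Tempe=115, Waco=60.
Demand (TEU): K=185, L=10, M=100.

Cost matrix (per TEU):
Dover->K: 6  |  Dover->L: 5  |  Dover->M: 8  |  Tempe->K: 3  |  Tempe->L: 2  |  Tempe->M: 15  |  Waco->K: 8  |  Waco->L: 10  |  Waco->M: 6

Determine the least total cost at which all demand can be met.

A cheapest plan:
  Dover→K: 70 TEU
  Dover→L: 10 TEU
  Dover→M: 40 TEU
  Tempe→K: 115 TEU
  Waco→M: 60 TEU
Total cost = 1495.
(Supply check: Dover ships 120; Tempe ships 115; Waco ships 60.)

1495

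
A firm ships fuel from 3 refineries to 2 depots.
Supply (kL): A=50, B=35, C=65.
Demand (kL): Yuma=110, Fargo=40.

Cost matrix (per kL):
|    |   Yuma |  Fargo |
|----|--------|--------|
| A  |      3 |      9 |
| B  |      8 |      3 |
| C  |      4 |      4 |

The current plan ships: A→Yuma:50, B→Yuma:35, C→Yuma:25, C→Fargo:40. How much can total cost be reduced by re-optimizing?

175

Current plan cost = 50·3 + 35·8 + 25·4 + 40·4 = 690.
Optimal plan:
  A->Yuma: 50 × 3 = 150
  B->Fargo: 35 × 3 = 105
  C->Yuma: 60 × 4 = 240
  C->Fargo: 5 × 4 = 20
Optimal cost = 515.
Saving = 690 − 515 = 175.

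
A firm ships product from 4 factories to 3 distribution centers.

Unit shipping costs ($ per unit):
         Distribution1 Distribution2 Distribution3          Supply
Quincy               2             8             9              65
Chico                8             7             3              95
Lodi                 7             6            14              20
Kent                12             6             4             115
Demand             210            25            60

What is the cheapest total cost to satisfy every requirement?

1780

A cheapest plan:
  Quincy→Distribution1: 65 pallets
  Chico→Distribution1: 95 pallets
  Lodi→Distribution1: 20 pallets
  Kent→Distribution1: 30 pallets
  Kent→Distribution2: 25 pallets
  Kent→Distribution3: 60 pallets
Total cost = $1780.
(Supply check: Quincy ships 65; Chico ships 95; Lodi ships 20; Kent ships 115.)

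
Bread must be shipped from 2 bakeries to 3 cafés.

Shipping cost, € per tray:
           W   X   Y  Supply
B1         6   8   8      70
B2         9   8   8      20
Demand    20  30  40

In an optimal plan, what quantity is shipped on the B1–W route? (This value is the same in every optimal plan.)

20

The minimum-cost plan:
  B1–W: 20 × €6 = €120
  B1–X: 30 × €8 = €240
  B1–Y: 20 × €8 = €160
  B2–Y: 20 × €8 = €160
Total cost = €680.
So B1→W carries 20 trays.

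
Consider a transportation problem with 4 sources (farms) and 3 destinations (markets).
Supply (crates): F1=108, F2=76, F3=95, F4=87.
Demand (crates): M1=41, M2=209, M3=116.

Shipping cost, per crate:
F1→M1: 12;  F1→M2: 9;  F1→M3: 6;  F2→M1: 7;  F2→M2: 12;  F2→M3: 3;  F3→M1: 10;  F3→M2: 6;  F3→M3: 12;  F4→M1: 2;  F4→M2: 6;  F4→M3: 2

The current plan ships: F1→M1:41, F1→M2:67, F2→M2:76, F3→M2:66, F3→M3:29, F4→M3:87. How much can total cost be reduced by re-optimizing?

957

Current plan cost = 41·12 + 67·9 + 76·12 + 66·6 + 29·12 + 87·2 = 2925.
Optimal plan:
  F1 to M2: 108 × 9 = 972
  F2 to M3: 76 × 3 = 228
  F3 to M2: 95 × 6 = 570
  F4 to M1: 41 × 2 = 82
  F4 to M2: 6 × 6 = 36
  F4 to M3: 40 × 2 = 80
Optimal cost = 1968.
Saving = 2925 − 1968 = 957.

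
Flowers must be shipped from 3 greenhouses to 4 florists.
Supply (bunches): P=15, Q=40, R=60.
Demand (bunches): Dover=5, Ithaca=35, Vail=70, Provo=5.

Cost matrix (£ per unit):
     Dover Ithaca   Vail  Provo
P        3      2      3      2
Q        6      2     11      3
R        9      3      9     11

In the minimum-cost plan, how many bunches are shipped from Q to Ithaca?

The minimum-cost plan:
  P–Vail: 15 × £3 = £45
  Q–Dover: 5 × £6 = £30
  Q–Ithaca: 30 × £2 = £60
  Q–Provo: 5 × £3 = £15
  R–Ithaca: 5 × £3 = £15
  R–Vail: 55 × £9 = £495
Total cost = £660.
So Q→Ithaca carries 30 bunches.

30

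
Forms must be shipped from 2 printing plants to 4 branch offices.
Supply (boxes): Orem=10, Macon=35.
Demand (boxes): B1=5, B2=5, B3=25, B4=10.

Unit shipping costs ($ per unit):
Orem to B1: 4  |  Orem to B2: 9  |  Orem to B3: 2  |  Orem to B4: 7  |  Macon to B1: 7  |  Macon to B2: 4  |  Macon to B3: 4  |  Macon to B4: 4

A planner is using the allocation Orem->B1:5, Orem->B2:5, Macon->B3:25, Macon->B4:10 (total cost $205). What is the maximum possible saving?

35

Current plan cost = 5·4 + 5·9 + 25·4 + 10·4 = $205.
Optimal plan:
  Orem->B1: 5 boxes
  Orem->B3: 5 boxes
  Macon->B2: 5 boxes
  Macon->B3: 20 boxes
  Macon->B4: 10 boxes
Optimal cost = $170.
Saving = 205 − 170 = $35.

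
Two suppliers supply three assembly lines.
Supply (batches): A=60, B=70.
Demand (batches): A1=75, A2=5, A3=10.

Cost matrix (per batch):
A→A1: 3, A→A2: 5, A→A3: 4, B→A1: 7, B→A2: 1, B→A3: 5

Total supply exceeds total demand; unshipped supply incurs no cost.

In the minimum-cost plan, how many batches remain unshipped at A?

Minimum-cost shipments:
  A->A1: 60 × 3 = 180
  B->A1: 15 × 7 = 105
  B->A2: 5 × 1 = 5
  B->A3: 10 × 5 = 50
Total cost = 340.
A ships 60 of its 60, leaving 0.

0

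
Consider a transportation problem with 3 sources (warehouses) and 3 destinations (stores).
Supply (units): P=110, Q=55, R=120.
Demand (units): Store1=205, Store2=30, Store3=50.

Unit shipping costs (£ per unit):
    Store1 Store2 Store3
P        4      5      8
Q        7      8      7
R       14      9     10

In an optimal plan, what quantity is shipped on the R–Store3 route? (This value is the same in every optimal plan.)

Solving gives:
  P->Store1: 110 units
  Q->Store1: 55 units
  R->Store1: 40 units
  R->Store2: 30 units
  R->Store3: 50 units
Total cost = £2155.
So R→Store3 carries 50 units.

50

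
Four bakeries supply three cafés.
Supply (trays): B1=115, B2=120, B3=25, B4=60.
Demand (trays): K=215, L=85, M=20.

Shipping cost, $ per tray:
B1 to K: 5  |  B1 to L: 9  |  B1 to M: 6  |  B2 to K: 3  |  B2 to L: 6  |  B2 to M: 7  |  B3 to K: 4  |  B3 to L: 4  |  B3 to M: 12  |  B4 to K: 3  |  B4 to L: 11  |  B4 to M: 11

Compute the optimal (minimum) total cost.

An optimal shipping plan:
  B1 to K: 95 × $5 = $475
  B1 to M: 20 × $6 = $120
  B2 to K: 60 × $3 = $180
  B2 to L: 60 × $6 = $360
  B3 to L: 25 × $4 = $100
  B4 to K: 60 × $3 = $180
Total = 475 + 120 + 180 + 360 + 100 + 180 = $1415.
(Supply check: B1 ships 115; B2 ships 120; B3 ships 25; B4 ships 60.)

1415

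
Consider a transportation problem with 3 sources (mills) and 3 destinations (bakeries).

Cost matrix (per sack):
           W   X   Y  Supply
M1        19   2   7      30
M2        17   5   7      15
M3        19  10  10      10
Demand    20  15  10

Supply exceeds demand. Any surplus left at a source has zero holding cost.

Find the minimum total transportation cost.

Optimal allocation:
  M1–X: 15 × 2 = 30
  M1–Y: 10 × 7 = 70
  M2–W: 15 × 17 = 255
  M3–W: 5 × 19 = 95
Total = 30 + 70 + 255 + 95 = 450.
(Supply check: M1 ships 25; M2 ships 15; M3 ships 5.)

450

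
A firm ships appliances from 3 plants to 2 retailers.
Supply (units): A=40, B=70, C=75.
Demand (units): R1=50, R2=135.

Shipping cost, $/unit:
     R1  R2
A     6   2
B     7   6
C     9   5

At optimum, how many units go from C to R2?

75

Optimal shipments:
  A→R2: 40 × $2 = $80
  B→R1: 50 × $7 = $350
  B→R2: 20 × $6 = $120
  C→R2: 75 × $5 = $375
Total cost = $925.
So C→R2 carries 75 units.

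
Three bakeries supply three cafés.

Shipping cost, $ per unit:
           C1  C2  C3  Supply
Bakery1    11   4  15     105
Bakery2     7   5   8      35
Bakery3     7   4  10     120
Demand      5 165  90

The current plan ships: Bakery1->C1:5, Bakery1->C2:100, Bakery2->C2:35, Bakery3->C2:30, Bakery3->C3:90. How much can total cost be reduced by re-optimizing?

Current plan cost = 5·11 + 100·4 + 35·5 + 30·4 + 90·10 = $1650.
Optimal plan:
  Bakery1–C2: 105 × $4 = $420
  Bakery2–C3: 35 × $8 = $280
  Bakery3–C1: 5 × $7 = $35
  Bakery3–C2: 60 × $4 = $240
  Bakery3–C3: 55 × $10 = $550
Optimal cost = $1525.
Saving = 1650 − 1525 = $125.

125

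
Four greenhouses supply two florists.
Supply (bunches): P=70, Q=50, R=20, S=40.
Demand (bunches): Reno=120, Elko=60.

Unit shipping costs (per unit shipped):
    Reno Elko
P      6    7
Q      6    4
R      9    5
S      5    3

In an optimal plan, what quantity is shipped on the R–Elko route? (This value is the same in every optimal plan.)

20

The minimum-cost plan:
  P to Reno: 70 × 6 = 420
  Q to Reno: 50 × 6 = 300
  R to Elko: 20 × 5 = 100
  S to Elko: 40 × 3 = 120
Total cost = 940.
So R→Elko carries 20 bunches.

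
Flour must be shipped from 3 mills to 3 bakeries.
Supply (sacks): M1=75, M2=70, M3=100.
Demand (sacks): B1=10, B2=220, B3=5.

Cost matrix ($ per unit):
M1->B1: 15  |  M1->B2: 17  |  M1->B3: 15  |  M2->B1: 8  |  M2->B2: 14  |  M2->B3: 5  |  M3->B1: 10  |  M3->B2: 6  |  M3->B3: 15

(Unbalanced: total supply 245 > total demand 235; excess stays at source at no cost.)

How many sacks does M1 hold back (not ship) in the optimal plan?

10

An optimal plan:
  M1–B2: 65 × $17 = $1105
  M2–B1: 10 × $8 = $80
  M2–B2: 55 × $14 = $770
  M2–B3: 5 × $5 = $25
  M3–B2: 100 × $6 = $600
Total cost = $2580.
M1 ships 65 of its 75, leaving 10.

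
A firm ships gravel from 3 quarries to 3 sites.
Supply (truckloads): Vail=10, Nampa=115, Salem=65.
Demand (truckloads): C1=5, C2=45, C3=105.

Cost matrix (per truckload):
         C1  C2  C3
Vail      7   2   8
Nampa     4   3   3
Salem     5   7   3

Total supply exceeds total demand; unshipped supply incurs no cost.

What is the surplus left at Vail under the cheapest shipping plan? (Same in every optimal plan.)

Minimum-cost shipments:
  Vail to C2: 10 × 2 = 20
  Nampa to C1: 5 × 4 = 20
  Nampa to C2: 35 × 3 = 105
  Nampa to C3: 75 × 3 = 225
  Salem to C3: 30 × 3 = 90
Total cost = 460.
Vail ships 10 of its 10, leaving 0.

0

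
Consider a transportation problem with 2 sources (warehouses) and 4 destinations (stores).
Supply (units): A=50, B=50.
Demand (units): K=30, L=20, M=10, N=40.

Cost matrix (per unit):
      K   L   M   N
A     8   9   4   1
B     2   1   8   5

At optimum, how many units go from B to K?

The minimum-cost plan:
  A->M: 10 × 4 = 40
  A->N: 40 × 1 = 40
  B->K: 30 × 2 = 60
  B->L: 20 × 1 = 20
Total cost = 160.
So B→K carries 30 units.

30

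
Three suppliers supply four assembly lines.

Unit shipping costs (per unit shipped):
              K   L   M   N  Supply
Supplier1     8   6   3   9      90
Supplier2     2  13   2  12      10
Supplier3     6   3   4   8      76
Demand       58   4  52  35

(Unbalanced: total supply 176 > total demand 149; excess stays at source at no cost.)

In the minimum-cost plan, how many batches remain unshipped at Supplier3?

An optimal plan:
  Supplier1–M: 52 × 3 = 156
  Supplier1–N: 11 × 9 = 99
  Supplier2–K: 10 × 2 = 20
  Supplier3–K: 48 × 6 = 288
  Supplier3–L: 4 × 3 = 12
  Supplier3–N: 24 × 8 = 192
Total cost = 767.
Supplier3 ships 76 of its 76, leaving 0.

0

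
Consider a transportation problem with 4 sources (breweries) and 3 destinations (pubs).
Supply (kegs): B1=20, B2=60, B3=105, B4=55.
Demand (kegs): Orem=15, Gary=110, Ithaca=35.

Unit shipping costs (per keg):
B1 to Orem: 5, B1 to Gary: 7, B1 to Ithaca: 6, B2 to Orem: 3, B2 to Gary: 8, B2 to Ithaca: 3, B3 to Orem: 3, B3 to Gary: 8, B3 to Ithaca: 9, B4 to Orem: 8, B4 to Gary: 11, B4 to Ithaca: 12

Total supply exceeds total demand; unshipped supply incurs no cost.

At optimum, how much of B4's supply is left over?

55

An optimal plan:
  B1–Gary: 20 × 7 = 140
  B2–Ithaca: 35 × 3 = 105
  B3–Orem: 15 × 3 = 45
  B3–Gary: 90 × 8 = 720
Total cost = 1010.
B4 ships 0 of its 55, leaving 55.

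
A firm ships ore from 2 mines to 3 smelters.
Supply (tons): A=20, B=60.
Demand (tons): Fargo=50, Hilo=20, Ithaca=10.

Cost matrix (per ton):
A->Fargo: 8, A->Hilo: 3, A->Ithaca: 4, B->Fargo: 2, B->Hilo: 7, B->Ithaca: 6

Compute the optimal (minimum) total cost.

One minimum-cost allocation:
  A to Hilo: 20 tons
  B to Fargo: 50 tons
  B to Ithaca: 10 tons
Total cost = 220.

220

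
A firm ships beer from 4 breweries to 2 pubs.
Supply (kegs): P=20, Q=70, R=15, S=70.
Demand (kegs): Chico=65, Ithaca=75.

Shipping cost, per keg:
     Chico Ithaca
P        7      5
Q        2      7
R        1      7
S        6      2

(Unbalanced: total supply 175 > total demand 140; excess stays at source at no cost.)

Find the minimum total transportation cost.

280

One minimum-cost allocation:
  P–Ithaca: 5 × 5 = 25
  Q–Chico: 50 × 2 = 100
  R–Chico: 15 × 1 = 15
  S–Ithaca: 70 × 2 = 140
Total = 25 + 100 + 15 + 140 = 280.
(Supply check: P ships 5; Q ships 50; R ships 15; S ships 70.)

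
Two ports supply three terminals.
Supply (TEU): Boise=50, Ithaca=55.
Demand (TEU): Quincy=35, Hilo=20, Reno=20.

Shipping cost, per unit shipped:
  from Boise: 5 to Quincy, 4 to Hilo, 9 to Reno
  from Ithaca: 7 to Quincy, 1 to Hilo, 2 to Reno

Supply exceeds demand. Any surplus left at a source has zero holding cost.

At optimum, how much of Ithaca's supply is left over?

Minimum-cost shipments:
  Boise->Quincy: 35 TEU
  Ithaca->Hilo: 20 TEU
  Ithaca->Reno: 20 TEU
Total cost = 235.
Ithaca ships 40 of its 55, leaving 15.

15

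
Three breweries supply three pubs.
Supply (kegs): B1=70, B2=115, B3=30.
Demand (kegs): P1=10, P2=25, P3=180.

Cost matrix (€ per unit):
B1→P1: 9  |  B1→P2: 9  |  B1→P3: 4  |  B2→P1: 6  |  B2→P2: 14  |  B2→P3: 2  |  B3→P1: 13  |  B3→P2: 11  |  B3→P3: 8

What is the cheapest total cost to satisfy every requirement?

865

An optimal shipping plan:
  B1→P3: 70 × €4 = €280
  B2→P1: 10 × €6 = €60
  B2→P3: 105 × €2 = €210
  B3→P2: 25 × €11 = €275
  B3→P3: 5 × €8 = €40
Total = 280 + 60 + 210 + 275 + 40 = €865.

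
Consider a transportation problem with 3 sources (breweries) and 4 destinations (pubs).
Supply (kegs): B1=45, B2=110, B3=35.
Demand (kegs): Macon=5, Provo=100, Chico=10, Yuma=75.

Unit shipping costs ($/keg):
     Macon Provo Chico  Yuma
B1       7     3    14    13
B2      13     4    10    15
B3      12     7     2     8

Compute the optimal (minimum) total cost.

A cheapest plan:
  B1–Macon: 5 × $7 = $35
  B1–Yuma: 40 × $13 = $520
  B2–Provo: 100 × $4 = $400
  B2–Yuma: 10 × $15 = $150
  B3–Chico: 10 × $2 = $20
  B3–Yuma: 25 × $8 = $200
Total = 35 + 520 + 400 + 150 + 20 + 200 = $1325.
(Supply check: B1 ships 45; B2 ships 110; B3 ships 35.)

1325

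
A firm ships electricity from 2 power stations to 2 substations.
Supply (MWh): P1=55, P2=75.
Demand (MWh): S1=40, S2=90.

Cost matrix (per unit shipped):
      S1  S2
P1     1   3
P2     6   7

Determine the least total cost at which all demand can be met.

A cheapest plan:
  P1→S1: 40 × 1 = 40
  P1→S2: 15 × 3 = 45
  P2→S2: 75 × 7 = 525
Total = 40 + 45 + 525 = 610.
(Supply check: P1 ships 55; P2 ships 75.)

610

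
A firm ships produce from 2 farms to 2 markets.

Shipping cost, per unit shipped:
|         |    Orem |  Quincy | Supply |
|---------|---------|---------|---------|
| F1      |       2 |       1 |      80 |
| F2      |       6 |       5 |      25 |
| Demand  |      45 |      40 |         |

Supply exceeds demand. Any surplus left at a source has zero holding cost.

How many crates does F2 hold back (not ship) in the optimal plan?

20

An optimal plan:
  F1 to Orem: 40 × 2 = 80
  F1 to Quincy: 40 × 1 = 40
  F2 to Orem: 5 × 6 = 30
Total cost = 150.
F2 ships 5 of its 25, leaving 20.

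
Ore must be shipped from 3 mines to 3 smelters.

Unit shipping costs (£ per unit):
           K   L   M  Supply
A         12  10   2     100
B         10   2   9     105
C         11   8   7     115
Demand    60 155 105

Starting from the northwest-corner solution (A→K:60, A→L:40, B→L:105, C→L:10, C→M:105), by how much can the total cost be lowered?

Current plan cost = 60·12 + 40·10 + 105·2 + 10·8 + 105·7 = £2145.
Optimal plan:
  A to M: 100 × £2 = £200
  B to L: 105 × £2 = £210
  C to K: 60 × £11 = £660
  C to L: 50 × £8 = £400
  C to M: 5 × £7 = £35
Optimal cost = £1505.
Saving = 2145 − 1505 = £640.

640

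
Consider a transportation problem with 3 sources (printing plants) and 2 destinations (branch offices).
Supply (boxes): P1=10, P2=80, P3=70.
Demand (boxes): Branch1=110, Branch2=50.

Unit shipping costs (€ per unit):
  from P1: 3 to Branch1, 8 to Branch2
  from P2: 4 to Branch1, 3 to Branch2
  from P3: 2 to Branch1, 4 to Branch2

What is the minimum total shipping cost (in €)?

440

Optimal allocation:
  P1->Branch1: 10 × €3 = €30
  P2->Branch1: 30 × €4 = €120
  P2->Branch2: 50 × €3 = €150
  P3->Branch1: 70 × €2 = €140
Total = 30 + 120 + 150 + 140 = €440.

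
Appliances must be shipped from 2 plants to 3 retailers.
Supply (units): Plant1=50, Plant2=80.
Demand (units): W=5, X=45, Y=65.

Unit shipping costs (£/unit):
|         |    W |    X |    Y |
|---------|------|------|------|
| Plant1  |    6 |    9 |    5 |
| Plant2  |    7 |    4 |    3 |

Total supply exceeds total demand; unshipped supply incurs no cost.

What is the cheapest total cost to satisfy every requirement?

465

One minimum-cost allocation:
  Plant1–W: 5 × £6 = £30
  Plant1–Y: 30 × £5 = £150
  Plant2–X: 45 × £4 = £180
  Plant2–Y: 35 × £3 = £105
Total = 30 + 150 + 180 + 105 = £465.
(Supply check: Plant1 ships 35; Plant2 ships 80.)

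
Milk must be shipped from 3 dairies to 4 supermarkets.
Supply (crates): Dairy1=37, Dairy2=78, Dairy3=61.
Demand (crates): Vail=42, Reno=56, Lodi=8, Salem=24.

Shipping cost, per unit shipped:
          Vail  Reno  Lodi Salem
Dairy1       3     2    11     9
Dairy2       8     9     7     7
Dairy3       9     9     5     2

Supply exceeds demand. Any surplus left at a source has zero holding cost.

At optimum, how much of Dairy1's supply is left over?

An optimal plan:
  Dairy1→Reno: 37 crates
  Dairy2→Vail: 42 crates
  Dairy2→Reno: 19 crates
  Dairy3→Lodi: 8 crates
  Dairy3→Salem: 24 crates
Total cost = 669.
Dairy1 ships 37 of its 37, leaving 0.

0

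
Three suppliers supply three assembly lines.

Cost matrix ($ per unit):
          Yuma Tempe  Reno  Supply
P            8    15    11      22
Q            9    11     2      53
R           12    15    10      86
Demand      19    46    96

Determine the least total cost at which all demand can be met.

One minimum-cost allocation:
  P→Yuma: 19 × $8 = $152
  P→Tempe: 3 × $15 = $45
  Q→Reno: 53 × $2 = $106
  R→Tempe: 43 × $15 = $645
  R→Reno: 43 × $10 = $430
Total = 152 + 45 + 106 + 645 + 430 = $1378.
(Supply check: P ships 22; Q ships 53; R ships 86.)

1378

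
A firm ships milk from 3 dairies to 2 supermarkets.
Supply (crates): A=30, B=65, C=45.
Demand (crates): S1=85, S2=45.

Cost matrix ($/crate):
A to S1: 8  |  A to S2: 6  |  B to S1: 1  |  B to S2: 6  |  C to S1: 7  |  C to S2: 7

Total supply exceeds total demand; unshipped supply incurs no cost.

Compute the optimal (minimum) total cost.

490

A cheapest plan:
  A–S2: 30 × $6 = $180
  B–S1: 65 × $1 = $65
  C–S1: 20 × $7 = $140
  C–S2: 15 × $7 = $105
Total = 180 + 65 + 140 + 105 = $490.
(Supply check: A ships 30; B ships 65; C ships 35.)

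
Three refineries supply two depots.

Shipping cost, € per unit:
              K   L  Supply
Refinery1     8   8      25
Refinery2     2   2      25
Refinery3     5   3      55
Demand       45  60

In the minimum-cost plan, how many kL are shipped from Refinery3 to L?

55

Optimal shipments:
  Refinery1–K: 25 × €8 = €200
  Refinery2–K: 20 × €2 = €40
  Refinery2–L: 5 × €2 = €10
  Refinery3–L: 55 × €3 = €165
Total cost = €415.
So Refinery3→L carries 55 kL.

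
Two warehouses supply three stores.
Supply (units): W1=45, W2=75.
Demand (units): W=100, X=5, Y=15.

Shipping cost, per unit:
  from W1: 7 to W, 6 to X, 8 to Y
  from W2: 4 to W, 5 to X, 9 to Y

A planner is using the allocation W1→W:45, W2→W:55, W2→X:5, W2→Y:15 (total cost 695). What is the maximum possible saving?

70

Current plan cost = 45·7 + 55·4 + 5·5 + 15·9 = 695.
Optimal plan:
  W1–W: 25 units
  W1–X: 5 units
  W1–Y: 15 units
  W2–W: 75 units
Optimal cost = 625.
Saving = 695 − 625 = 70.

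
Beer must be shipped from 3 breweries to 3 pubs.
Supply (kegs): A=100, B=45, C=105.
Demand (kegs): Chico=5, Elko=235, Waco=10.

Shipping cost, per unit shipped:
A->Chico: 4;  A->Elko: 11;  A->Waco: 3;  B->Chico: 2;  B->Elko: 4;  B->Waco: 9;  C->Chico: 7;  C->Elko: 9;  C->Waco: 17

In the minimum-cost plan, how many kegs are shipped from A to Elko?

The minimum-cost plan:
  A→Chico: 5 × 4 = 20
  A→Elko: 85 × 11 = 935
  A→Waco: 10 × 3 = 30
  B→Elko: 45 × 4 = 180
  C→Elko: 105 × 9 = 945
Total cost = 2110.
So A→Elko carries 85 kegs.

85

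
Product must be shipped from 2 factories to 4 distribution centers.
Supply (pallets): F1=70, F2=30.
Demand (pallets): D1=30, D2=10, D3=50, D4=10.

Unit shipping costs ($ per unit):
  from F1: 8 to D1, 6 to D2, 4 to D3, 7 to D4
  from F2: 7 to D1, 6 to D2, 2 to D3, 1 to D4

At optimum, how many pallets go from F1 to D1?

30

Solving gives:
  F1→D1: 30 × $8 = $240
  F1→D2: 10 × $6 = $60
  F1→D3: 30 × $4 = $120
  F2→D3: 20 × $2 = $40
  F2→D4: 10 × $1 = $10
Total cost = $470.
So F1→D1 carries 30 pallets.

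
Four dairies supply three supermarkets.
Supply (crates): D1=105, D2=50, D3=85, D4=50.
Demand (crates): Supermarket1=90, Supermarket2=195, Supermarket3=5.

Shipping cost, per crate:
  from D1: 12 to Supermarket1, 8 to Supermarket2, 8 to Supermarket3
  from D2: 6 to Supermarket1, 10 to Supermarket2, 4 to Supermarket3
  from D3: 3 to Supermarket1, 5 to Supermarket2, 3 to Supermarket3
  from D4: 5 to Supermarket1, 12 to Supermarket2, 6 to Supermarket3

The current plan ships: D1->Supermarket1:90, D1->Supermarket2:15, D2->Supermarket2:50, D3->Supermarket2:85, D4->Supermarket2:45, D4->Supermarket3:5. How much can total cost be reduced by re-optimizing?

870

Current plan cost = 90·12 + 15·8 + 50·10 + 85·5 + 45·12 + 5·6 = 2695.
Optimal plan:
  D1->Supermarket2: 105 crates
  D2->Supermarket1: 40 crates
  D2->Supermarket2: 5 crates
  D2->Supermarket3: 5 crates
  D3->Supermarket2: 85 crates
  D4->Supermarket1: 50 crates
Optimal cost = 1825.
Saving = 2695 − 1825 = 870.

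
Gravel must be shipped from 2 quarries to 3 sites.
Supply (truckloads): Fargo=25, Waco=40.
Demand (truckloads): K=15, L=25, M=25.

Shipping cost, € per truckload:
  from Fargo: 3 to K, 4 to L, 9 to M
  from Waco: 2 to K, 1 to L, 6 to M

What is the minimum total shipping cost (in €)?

250

One minimum-cost allocation:
  Fargo->K: 15 × €3 = €45
  Fargo->L: 10 × €4 = €40
  Waco->L: 15 × €1 = €15
  Waco->M: 25 × €6 = €150
Total = 45 + 40 + 15 + 150 = €250.
(Supply check: Fargo ships 25; Waco ships 40.)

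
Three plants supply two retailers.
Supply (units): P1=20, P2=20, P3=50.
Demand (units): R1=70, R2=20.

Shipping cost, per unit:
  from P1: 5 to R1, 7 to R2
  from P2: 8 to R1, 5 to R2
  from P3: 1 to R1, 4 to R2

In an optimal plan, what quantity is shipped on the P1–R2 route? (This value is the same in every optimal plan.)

Optimal shipments:
  P1 to R1: 20 units
  P2 to R2: 20 units
  P3 to R1: 50 units
Total cost = 250.
The route P1→R2 is not used.

0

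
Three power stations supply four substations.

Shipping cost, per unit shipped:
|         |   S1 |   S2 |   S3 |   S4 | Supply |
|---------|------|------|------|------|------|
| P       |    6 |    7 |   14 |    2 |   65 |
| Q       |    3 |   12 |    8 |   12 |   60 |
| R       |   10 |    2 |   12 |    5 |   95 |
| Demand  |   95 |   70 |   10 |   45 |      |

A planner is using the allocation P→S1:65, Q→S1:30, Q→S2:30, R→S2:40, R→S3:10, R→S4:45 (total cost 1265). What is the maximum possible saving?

480

Current plan cost = 65·6 + 30·3 + 30·12 + 40·2 + 10·12 + 45·5 = 1265.
Optimal plan:
  P->S1: 35 MWh
  P->S4: 30 MWh
  Q->S1: 60 MWh
  R->S2: 70 MWh
  R->S3: 10 MWh
  R->S4: 15 MWh
Optimal cost = 785.
Saving = 1265 − 785 = 480.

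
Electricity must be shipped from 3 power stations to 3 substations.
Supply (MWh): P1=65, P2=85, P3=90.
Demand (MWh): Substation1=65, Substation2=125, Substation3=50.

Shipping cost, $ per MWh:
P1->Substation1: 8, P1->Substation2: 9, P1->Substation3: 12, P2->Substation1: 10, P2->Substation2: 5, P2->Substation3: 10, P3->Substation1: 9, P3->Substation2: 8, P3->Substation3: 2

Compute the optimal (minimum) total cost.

A cheapest plan:
  P1 to Substation1: 65 × $8 = $520
  P2 to Substation2: 85 × $5 = $425
  P3 to Substation2: 40 × $8 = $320
  P3 to Substation3: 50 × $2 = $100
Total = 520 + 425 + 320 + 100 = $1365.

1365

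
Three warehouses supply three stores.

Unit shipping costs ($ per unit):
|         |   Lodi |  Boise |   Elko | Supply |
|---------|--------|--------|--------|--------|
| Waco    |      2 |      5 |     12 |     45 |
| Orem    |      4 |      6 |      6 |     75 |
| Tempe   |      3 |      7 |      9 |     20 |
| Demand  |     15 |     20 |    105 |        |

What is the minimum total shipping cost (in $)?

One minimum-cost allocation:
  Waco–Lodi: 15 × $2 = $30
  Waco–Boise: 20 × $5 = $100
  Waco–Elko: 10 × $12 = $120
  Orem–Elko: 75 × $6 = $450
  Tempe–Elko: 20 × $9 = $180
Total = 30 + 100 + 120 + 450 + 180 = $880.
(Supply check: Waco ships 45; Orem ships 75; Tempe ships 20.)

880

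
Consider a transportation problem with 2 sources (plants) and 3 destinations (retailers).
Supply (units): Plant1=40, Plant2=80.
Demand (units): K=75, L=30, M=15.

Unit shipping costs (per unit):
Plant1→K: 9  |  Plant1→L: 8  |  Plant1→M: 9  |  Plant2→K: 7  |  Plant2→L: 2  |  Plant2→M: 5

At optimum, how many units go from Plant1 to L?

Optimal shipments:
  Plant1→K: 40 units
  Plant2→K: 35 units
  Plant2→L: 30 units
  Plant2→M: 15 units
Total cost = 740.
The route Plant1→L is not used.

0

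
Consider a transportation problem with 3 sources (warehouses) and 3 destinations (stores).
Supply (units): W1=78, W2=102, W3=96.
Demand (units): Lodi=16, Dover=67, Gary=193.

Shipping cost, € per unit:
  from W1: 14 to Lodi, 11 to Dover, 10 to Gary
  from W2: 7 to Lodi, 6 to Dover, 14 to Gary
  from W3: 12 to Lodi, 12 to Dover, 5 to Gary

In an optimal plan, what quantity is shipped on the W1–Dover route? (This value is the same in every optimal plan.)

0

The minimum-cost plan:
  W1->Gary: 78 × €10 = €780
  W2->Lodi: 16 × €7 = €112
  W2->Dover: 67 × €6 = €402
  W2->Gary: 19 × €14 = €266
  W3->Gary: 96 × €5 = €480
Total cost = €2040.
The route W1→Dover is not used.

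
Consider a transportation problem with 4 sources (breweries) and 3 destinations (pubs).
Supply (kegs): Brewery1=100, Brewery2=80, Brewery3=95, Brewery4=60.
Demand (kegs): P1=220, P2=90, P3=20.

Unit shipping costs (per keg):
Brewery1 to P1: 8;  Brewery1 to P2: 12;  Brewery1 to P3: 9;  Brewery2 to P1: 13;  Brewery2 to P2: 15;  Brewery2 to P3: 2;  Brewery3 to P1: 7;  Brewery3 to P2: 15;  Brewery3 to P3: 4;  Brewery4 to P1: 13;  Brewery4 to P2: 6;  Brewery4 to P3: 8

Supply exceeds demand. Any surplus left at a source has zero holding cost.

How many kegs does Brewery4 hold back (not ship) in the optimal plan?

0

An optimal plan:
  Brewery1 to P1: 100 × 8 = 800
  Brewery2 to P1: 25 × 13 = 325
  Brewery2 to P2: 30 × 15 = 450
  Brewery2 to P3: 20 × 2 = 40
  Brewery3 to P1: 95 × 7 = 665
  Brewery4 to P2: 60 × 6 = 360
Total cost = 2640.
Brewery4 ships 60 of its 60, leaving 0.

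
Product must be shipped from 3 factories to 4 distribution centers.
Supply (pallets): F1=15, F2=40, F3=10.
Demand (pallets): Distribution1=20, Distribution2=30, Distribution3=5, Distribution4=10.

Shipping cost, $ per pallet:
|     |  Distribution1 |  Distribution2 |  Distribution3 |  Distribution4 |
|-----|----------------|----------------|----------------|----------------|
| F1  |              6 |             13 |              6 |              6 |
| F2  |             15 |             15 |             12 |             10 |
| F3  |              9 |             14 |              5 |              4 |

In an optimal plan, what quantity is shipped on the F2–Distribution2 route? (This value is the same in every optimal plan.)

Optimal shipments:
  F1→Distribution1: 15 × $6 = $90
  F2→Distribution1: 5 × $15 = $75
  F2→Distribution2: 30 × $15 = $450
  F2→Distribution4: 5 × $10 = $50
  F3→Distribution3: 5 × $5 = $25
  F3→Distribution4: 5 × $4 = $20
Total cost = $710.
So F2→Distribution2 carries 30 pallets.

30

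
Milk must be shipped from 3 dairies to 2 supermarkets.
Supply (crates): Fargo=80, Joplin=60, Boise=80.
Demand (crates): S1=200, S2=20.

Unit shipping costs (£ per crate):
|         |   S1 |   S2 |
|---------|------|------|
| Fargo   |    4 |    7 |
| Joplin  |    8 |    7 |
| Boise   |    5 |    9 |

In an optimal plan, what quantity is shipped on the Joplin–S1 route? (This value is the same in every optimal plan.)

40

The minimum-cost plan:
  Fargo to S1: 80 × £4 = £320
  Joplin to S1: 40 × £8 = £320
  Joplin to S2: 20 × £7 = £140
  Boise to S1: 80 × £5 = £400
Total cost = £1180.
So Joplin→S1 carries 40 crates.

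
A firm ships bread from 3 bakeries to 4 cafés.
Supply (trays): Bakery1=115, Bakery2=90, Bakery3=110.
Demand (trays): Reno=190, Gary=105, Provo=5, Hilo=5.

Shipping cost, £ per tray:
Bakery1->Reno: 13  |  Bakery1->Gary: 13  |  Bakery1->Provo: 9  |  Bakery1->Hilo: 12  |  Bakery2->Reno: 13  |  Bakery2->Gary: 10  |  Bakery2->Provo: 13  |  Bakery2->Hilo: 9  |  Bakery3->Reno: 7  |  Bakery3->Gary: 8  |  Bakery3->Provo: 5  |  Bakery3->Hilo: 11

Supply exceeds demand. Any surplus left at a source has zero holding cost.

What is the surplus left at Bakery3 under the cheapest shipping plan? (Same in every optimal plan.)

Minimum-cost shipments:
  Bakery1–Reno: 80 × £13 = £1040
  Bakery1–Gary: 15 × £13 = £195
  Bakery1–Provo: 5 × £9 = £45
  Bakery1–Hilo: 5 × £12 = £60
  Bakery2–Gary: 90 × £10 = £900
  Bakery3–Reno: 110 × £7 = £770
Total cost = £3010.
Bakery3 ships 110 of its 110, leaving 0.

0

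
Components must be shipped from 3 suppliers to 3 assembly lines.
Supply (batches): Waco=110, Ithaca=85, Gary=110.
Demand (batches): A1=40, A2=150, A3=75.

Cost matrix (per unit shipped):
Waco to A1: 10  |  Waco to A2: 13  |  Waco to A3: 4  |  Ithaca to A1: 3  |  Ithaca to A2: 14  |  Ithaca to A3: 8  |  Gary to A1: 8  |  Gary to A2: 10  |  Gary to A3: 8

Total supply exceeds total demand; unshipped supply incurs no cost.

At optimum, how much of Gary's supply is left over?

0

Minimum-cost shipments:
  Waco→A2: 35 × 13 = 455
  Waco→A3: 75 × 4 = 300
  Ithaca→A1: 40 × 3 = 120
  Ithaca→A2: 5 × 14 = 70
  Gary→A2: 110 × 10 = 1100
Total cost = 2045.
Gary ships 110 of its 110, leaving 0.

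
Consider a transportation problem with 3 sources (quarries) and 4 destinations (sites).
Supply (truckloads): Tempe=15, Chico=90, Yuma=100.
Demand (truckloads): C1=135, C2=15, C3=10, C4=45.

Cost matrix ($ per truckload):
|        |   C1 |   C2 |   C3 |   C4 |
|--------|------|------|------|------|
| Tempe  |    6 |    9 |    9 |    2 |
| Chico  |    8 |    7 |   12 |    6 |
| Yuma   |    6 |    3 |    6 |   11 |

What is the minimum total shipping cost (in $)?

1245

A cheapest plan:
  Tempe->C4: 15 × $2 = $30
  Chico->C1: 60 × $8 = $480
  Chico->C4: 30 × $6 = $180
  Yuma->C1: 75 × $6 = $450
  Yuma->C2: 15 × $3 = $45
  Yuma->C3: 10 × $6 = $60
Total = 30 + 480 + 180 + 450 + 45 + 60 = $1245.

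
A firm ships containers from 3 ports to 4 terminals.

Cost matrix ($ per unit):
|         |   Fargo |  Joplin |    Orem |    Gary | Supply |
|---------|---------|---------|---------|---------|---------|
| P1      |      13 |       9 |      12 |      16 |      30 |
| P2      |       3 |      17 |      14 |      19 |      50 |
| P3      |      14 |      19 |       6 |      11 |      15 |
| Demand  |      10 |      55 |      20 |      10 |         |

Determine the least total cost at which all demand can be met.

Optimal allocation:
  P1->Joplin: 30 TEU
  P2->Fargo: 10 TEU
  P2->Joplin: 25 TEU
  P2->Orem: 5 TEU
  P2->Gary: 10 TEU
  P3->Orem: 15 TEU
Total cost = $1075.
(Supply check: P1 ships 30; P2 ships 50; P3 ships 15.)

1075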